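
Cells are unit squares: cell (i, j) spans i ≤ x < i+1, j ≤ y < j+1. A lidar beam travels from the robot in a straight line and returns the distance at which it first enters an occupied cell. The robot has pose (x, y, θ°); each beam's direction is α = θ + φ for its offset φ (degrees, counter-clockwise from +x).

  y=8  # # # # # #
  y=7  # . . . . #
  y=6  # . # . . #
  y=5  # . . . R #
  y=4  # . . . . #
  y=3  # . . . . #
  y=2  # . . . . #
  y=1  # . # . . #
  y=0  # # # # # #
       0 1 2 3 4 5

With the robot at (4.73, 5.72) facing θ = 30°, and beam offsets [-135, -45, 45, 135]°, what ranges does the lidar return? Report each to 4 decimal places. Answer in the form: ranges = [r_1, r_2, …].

ranges = [4.8865, 0.2795, 1.0432, 1.7910]

beam 1: φ=-135°, α=255°
  direction (-0.2588, -0.9659); cell (4,5); t to first gridline: x 2.8205, y 0.7454 (then +3.8637 / +1.0353)
    (4,4) via y @ 0.7454
    (4,3) via y @ 1.7807
    (4,2) via y @ 2.8160
    (3,2) via x @ 2.8205
    (3,1) via y @ 3.8512
    (3,0) via y @ 4.8865  # hit
  → r_1 = 4.8865
beam 2: φ=-45°, α=345°
  direction (0.9659, -0.2588); cell (4,5); t to first gridline: x 0.2795, y 2.7819 (then +1.0353 / +3.8637)
    (5,5) via x @ 0.2795  # hit
  → r_2 = 0.2795
beam 3: φ=45°, α=75°
  direction (0.2588, 0.9659); cell (4,5); t to first gridline: x 1.0432, y 0.2899 (then +3.8637 / +1.0353)
    (4,6) via y @ 0.2899
    (5,6) via x @ 1.0432  # hit
  → r_3 = 1.0432
beam 4: φ=135°, α=165°
  direction (-0.9659, 0.2588); cell (4,5); t to first gridline: x 0.7558, y 1.0818 (then +1.0353 / +3.8637)
    (3,5) via x @ 0.7558
    (3,6) via y @ 1.0818
    (2,6) via x @ 1.7910  # hit
  → r_4 = 1.7910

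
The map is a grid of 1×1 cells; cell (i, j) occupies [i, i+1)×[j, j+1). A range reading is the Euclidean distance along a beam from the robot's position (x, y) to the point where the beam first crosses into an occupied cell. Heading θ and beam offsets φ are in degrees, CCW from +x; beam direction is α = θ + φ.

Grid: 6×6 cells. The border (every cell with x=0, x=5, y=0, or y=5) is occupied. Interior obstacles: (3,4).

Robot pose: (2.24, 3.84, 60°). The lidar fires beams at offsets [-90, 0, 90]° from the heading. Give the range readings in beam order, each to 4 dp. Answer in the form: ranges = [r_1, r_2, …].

ranges = [3.1870, 1.3395, 1.4318]

beam 1: φ=-90°, α=330°
  dir = (cos 330°, sin 330°) = (0.8660, -0.5000); from cell (2,3)
  next x-line at t=0.8776, next y-line at t=1.6800; Δt_x=1.1547, Δt_y=2.0000
    x: enter (3,3) at t=0.8776
    y: enter (3,2) at t=1.6800
    x: enter (4,2) at t=2.0323
    x: enter (5,2) at t=3.1870 ← occupied
  → r_1 = 3.1870
beam 2: φ=0°, α=60°
  dir = (cos 60°, sin 60°) = (0.5000, 0.8660); from cell (2,3)
  next x-line at t=1.5200, next y-line at t=0.1848; Δt_x=2.0000, Δt_y=1.1547
    y: enter (2,4) at t=0.1848
    y: enter (2,5) at t=1.3395 ← occupied
  → r_2 = 1.3395
beam 3: φ=90°, α=150°
  dir = (cos 150°, sin 150°) = (-0.8660, 0.5000); from cell (2,3)
  next x-line at t=0.2771, next y-line at t=0.3200; Δt_x=1.1547, Δt_y=2.0000
    x: enter (1,3) at t=0.2771
    y: enter (1,4) at t=0.3200
    x: enter (0,4) at t=1.4318 ← occupied
  → r_3 = 1.4318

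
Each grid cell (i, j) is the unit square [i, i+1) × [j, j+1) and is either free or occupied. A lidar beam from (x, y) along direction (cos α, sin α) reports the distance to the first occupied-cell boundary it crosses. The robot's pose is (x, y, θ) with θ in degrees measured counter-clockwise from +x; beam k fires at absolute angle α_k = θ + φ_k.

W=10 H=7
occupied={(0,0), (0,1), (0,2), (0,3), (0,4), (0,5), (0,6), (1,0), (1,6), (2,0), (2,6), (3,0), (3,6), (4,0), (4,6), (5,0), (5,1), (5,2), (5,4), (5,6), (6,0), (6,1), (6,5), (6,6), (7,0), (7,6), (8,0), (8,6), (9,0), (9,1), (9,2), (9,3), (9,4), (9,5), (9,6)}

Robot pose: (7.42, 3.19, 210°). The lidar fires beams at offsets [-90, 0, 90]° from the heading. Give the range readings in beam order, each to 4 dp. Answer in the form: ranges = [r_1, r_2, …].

beam 1: φ=-90°, α=120°
  cosα=-0.5000 sinα=0.8660 | (7,3) | tMaxX 0.8400 tMaxY 0.9353 | tΔX 2.0000 tΔY 1.1547
    t=0.8400 [x] (6,3)
    t=0.9353 [y] (6,4)
    t=2.0900 [y] (6,5) — stop
  → r_1 = 2.0900
beam 2: φ=0°, α=210°
  cosα=-0.8660 sinα=-0.5000 | (7,3) | tMaxX 0.4850 tMaxY 0.3800 | tΔX 1.1547 tΔY 2.0000
    t=0.3800 [y] (7,2)
    t=0.4850 [x] (6,2)
    t=1.6397 [x] (5,2) — stop
  → r_2 = 1.6397
beam 3: φ=90°, α=300°
  cosα=0.5000 sinα=-0.8660 | (7,3) | tMaxX 1.1600 tMaxY 0.2194 | tΔX 2.0000 tΔY 1.1547
    t=0.2194 [y] (7,2)
    t=1.1600 [x] (8,2)
    t=1.3741 [y] (8,1)
    t=2.5288 [y] (8,0) — stop
  → r_3 = 2.5288

ranges = [2.0900, 1.6397, 2.5288]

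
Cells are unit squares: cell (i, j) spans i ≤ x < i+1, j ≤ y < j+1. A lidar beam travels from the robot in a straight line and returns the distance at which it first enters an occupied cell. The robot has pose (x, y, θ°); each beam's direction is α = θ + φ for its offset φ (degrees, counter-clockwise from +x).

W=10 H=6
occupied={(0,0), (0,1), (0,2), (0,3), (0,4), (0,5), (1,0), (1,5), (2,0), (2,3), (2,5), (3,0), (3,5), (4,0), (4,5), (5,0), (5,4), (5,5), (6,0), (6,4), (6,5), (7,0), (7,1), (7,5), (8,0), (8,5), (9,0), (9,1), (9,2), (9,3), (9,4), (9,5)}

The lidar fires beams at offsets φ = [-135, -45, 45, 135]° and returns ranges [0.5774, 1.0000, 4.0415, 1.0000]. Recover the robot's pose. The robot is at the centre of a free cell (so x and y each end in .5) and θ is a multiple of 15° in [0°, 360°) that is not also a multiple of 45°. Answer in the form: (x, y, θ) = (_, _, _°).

Candidates: 28 free-cell centres × 16 headings = 448 poses. Raycast each; keep the one whose scan matches to 4 dp.
  (5.5, 3.5, 285°): beam 1 = 3.0000 ≠ 0.5774 ✗
  (4.5, 2.5, 75°): beam 1 = 1.7321 ≠ 0.5774 ✗
  (4.5, 2.5, 30°): beam 1 = 1.5529 ≠ 0.5774 ✗
  (1.5, 4.5, 150°): beam 1 = 1.9319 ≠ 0.5774 ✗
  …
  (3.5, 4.5, 255°): r_1=0.5774, r_2=1.0000, r_3=4.0415, r_4=1.0000 — all match ✓
Only this pose fits every beam.

(x, y, θ) = (3.5, 4.5, 255°)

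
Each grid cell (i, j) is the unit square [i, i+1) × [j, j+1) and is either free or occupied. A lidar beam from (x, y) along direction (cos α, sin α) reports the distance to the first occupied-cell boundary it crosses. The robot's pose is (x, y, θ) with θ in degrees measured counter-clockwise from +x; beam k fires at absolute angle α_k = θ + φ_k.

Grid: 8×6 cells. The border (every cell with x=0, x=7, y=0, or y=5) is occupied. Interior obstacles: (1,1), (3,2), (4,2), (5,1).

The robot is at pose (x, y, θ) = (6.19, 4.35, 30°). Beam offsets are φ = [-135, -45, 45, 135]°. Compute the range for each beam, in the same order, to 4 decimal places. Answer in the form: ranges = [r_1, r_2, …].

ranges = [2.4329, 0.8386, 0.6729, 2.5114]

beam 1: φ=-135°, α=255°
  dir = (cos 255°, sin 255°) = (-0.2588, -0.9659); from cell (6,4)
  next x-line at t=0.7341, next y-line at t=0.3623; Δt_x=3.8637, Δt_y=1.0353
    y: enter (6,3) at t=0.3623
    x: enter (5,3) at t=0.7341
    y: enter (5,2) at t=1.3976
    y: enter (5,1) at t=2.4329 ← occupied
  → r_1 = 2.4329
beam 2: φ=-45°, α=345°
  dir = (cos 345°, sin 345°) = (0.9659, -0.2588); from cell (6,4)
  next x-line at t=0.8386, next y-line at t=1.3523; Δt_x=1.0353, Δt_y=3.8637
    x: enter (7,4) at t=0.8386 ← occupied
  → r_2 = 0.8386
beam 3: φ=45°, α=75°
  dir = (cos 75°, sin 75°) = (0.2588, 0.9659); from cell (6,4)
  next x-line at t=3.1296, next y-line at t=0.6729; Δt_x=3.8637, Δt_y=1.0353
    y: enter (6,5) at t=0.6729 ← occupied
  → r_3 = 0.6729
beam 4: φ=135°, α=165°
  dir = (cos 165°, sin 165°) = (-0.9659, 0.2588); from cell (6,4)
  next x-line at t=0.1967, next y-line at t=2.5114; Δt_x=1.0353, Δt_y=3.8637
    x: enter (5,4) at t=0.1967
    x: enter (4,4) at t=1.2320
    x: enter (3,4) at t=2.2673
    y: enter (3,5) at t=2.5114 ← occupied
  → r_4 = 2.5114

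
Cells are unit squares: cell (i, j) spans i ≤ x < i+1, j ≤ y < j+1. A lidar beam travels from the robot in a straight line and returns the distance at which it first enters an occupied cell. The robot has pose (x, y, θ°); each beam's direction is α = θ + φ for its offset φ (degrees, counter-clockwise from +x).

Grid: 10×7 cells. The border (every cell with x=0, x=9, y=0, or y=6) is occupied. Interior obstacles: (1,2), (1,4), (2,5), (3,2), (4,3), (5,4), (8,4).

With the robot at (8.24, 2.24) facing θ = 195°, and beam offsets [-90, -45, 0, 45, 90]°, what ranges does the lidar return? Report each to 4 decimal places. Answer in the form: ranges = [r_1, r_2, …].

beam 1: φ=-90°, α=105°
  cosα=-0.2588 sinα=0.9659 | (8,2) | tMaxX 0.9273 tMaxY 0.7868 | tΔX 3.8637 tΔY 1.0353
    t=0.7868 [y] (8,3)
    t=0.9273 [x] (7,3)
    t=1.8221 [y] (7,4)
    t=2.8574 [y] (7,5)
    t=3.8926 [y] (7,6) — stop
  → r_1 = 3.8926
beam 2: φ=-45°, α=150°
  cosα=-0.8660 sinα=0.5000 | (8,2) | tMaxX 0.2771 tMaxY 1.5200 | tΔX 1.1547 tΔY 2.0000
    t=0.2771 [x] (7,2)
    t=1.4318 [x] (6,2)
    t=1.5200 [y] (6,3)
    t=2.5865 [x] (5,3)
    t=3.5200 [y] (5,4) — stop
  → r_2 = 3.5200
beam 3: φ=0°, α=195°
  cosα=-0.9659 sinα=-0.2588 | (8,2) | tMaxX 0.2485 tMaxY 0.9273 | tΔX 1.0353 tΔY 3.8637
    t=0.2485 [x] (7,2)
    t=0.9273 [y] (7,1)
    t=1.2837 [x] (6,1)
    t=2.3190 [x] (5,1)
    t=3.3543 [x] (4,1)
    t=4.3896 [x] (3,1)
    t=4.7910 [y] (3,0) — stop
  → r_3 = 4.7910
beam 4: φ=45°, α=240°
  cosα=-0.5000 sinα=-0.8660 | (8,2) | tMaxX 0.4800 tMaxY 0.2771 | tΔX 2.0000 tΔY 1.1547
    t=0.2771 [y] (8,1)
    t=0.4800 [x] (7,1)
    t=1.4318 [y] (7,0) — stop
  → r_4 = 1.4318
beam 5: φ=90°, α=285°
  cosα=0.2588 sinα=-0.9659 | (8,2) | tMaxX 2.9364 tMaxY 0.2485 | tΔX 3.8637 tΔY 1.0353
    t=0.2485 [y] (8,1)
    t=1.2837 [y] (8,0) — stop
  → r_5 = 1.2837

ranges = [3.8926, 3.5200, 4.7910, 1.4318, 1.2837]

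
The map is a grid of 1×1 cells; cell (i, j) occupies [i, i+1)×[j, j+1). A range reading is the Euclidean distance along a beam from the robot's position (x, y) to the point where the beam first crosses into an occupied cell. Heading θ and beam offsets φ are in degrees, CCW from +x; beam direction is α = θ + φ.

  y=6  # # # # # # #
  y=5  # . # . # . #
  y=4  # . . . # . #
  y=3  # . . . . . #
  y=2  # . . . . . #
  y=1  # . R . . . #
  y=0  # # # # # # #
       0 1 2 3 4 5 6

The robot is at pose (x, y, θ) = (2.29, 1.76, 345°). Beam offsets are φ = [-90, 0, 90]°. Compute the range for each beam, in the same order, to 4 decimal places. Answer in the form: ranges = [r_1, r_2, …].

ranges = [0.7868, 2.9364, 4.3896]

beam 1: φ=-90°, α=255°
  dir = (cos 255°, sin 255°) = (-0.2588, -0.9659); from cell (2,1)
  next x-line at t=1.1205, next y-line at t=0.7868; Δt_x=3.8637, Δt_y=1.0353
    y: enter (2,0) at t=0.7868 ← occupied
  → r_1 = 0.7868
beam 2: φ=0°, α=345°
  dir = (cos 345°, sin 345°) = (0.9659, -0.2588); from cell (2,1)
  next x-line at t=0.7350, next y-line at t=2.9364; Δt_x=1.0353, Δt_y=3.8637
    x: enter (3,1) at t=0.7350
    x: enter (4,1) at t=1.7703
    x: enter (5,1) at t=2.8056
    y: enter (5,0) at t=2.9364 ← occupied
  → r_2 = 2.9364
beam 3: φ=90°, α=75°
  dir = (cos 75°, sin 75°) = (0.2588, 0.9659); from cell (2,1)
  next x-line at t=2.7432, next y-line at t=0.2485; Δt_x=3.8637, Δt_y=1.0353
    y: enter (2,2) at t=0.2485
    y: enter (2,3) at t=1.2837
    y: enter (2,4) at t=2.3190
    x: enter (3,4) at t=2.7432
    y: enter (3,5) at t=3.3543
    y: enter (3,6) at t=4.3896 ← occupied
  → r_3 = 4.3896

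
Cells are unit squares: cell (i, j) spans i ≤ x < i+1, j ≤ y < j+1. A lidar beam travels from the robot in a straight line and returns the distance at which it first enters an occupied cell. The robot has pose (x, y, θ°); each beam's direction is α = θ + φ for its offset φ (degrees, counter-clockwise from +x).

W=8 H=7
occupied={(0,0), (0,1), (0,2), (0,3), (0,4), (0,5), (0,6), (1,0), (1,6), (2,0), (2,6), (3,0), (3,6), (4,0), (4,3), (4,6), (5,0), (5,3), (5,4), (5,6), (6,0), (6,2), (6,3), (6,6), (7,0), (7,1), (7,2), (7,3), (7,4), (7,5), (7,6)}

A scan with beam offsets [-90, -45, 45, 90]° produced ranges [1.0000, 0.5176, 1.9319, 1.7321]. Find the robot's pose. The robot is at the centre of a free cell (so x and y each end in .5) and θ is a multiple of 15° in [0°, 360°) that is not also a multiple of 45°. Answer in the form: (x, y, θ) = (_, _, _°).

Candidates: 25 free-cell centres × 16 headings = 400 poses. Raycast each; keep the one whose scan matches to 4 dp.
  (5.5, 1.5, 15°): beam 1 = 0.5176 ≠ 1.0000 ✗
  (3.5, 2.5, 300°): beam 1 = 2.8868 ≠ 1.0000 ✗
  (3.5, 3.5, 255°): beam 1 = 2.5882 ≠ 1.0000 ✗
  (4.5, 5.5, 345°): beam 1 = 1.5529 ≠ 1.0000 ✗
  …
  (4.5, 1.5, 300°): r_1=1.0000, r_2=0.5176, r_3=1.9319, r_4=1.7321 — all match ✓
No second candidate reproduces the full scan.

(x, y, θ) = (4.5, 1.5, 300°)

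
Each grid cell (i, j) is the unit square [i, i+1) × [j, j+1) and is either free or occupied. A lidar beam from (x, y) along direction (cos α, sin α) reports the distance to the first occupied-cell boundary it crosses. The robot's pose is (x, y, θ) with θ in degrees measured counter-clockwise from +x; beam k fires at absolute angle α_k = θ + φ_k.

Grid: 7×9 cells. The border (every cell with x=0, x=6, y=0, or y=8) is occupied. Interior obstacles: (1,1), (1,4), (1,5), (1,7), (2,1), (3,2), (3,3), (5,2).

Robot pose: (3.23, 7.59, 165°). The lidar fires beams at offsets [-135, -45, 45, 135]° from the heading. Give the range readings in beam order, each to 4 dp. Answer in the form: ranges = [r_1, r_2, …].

ranges = [0.8200, 0.4734, 2.5750, 5.3001]

beam 1: φ=-135°, α=30°
  direction (0.8660, 0.5000); cell (3,7); t to first gridline: x 0.8891, y 0.8200 (then +1.1547 / +2.0000)
    (3,8) via y @ 0.8200  # hit
  → r_1 = 0.8200
beam 2: φ=-45°, α=120°
  direction (-0.5000, 0.8660); cell (3,7); t to first gridline: x 0.4600, y 0.4734 (then +2.0000 / +1.1547)
    (2,7) via x @ 0.4600
    (2,8) via y @ 0.4734  # hit
  → r_2 = 0.4734
beam 3: φ=45°, α=210°
  direction (-0.8660, -0.5000); cell (3,7); t to first gridline: x 0.2656, y 1.1800 (then +1.1547 / +2.0000)
    (2,7) via x @ 0.2656
    (2,6) via y @ 1.1800
    (1,6) via x @ 1.4203
    (0,6) via x @ 2.5750  # hit
  → r_3 = 2.5750
beam 4: φ=135°, α=300°
  direction (0.5000, -0.8660); cell (3,7); t to first gridline: x 1.5400, y 0.6813 (then +2.0000 / +1.1547)
    (3,6) via y @ 0.6813
    (4,6) via x @ 1.5400
    (4,5) via y @ 1.8360
    (4,4) via y @ 2.9907
    (5,4) via x @ 3.5400
    (5,3) via y @ 4.1454
    (5,2) via y @ 5.3001  # hit
  → r_4 = 5.3001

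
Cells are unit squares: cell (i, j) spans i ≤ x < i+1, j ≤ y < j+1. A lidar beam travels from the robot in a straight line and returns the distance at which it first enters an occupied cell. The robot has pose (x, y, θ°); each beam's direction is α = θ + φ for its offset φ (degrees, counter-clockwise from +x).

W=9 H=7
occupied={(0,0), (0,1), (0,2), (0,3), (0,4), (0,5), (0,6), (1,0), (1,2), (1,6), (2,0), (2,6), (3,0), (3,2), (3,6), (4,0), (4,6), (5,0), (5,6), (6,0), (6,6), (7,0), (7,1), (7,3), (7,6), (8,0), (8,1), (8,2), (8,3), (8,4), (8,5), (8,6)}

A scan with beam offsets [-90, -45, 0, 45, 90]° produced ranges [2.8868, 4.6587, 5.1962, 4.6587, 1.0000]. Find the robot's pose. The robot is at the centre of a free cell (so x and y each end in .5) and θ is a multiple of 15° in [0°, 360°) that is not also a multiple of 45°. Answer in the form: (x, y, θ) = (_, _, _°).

(x, y, θ) = (3.5, 5.5, 300°)

The pose lattice has 31·16 = 496 candidates. Test each by forward raycasting.
  (4.5, 3.5, 285°): beam 1 = 2.5882 ≠ 2.8868 ✗
  (7.5, 5.5, 165°): beam 1 = 0.5176 ≠ 2.8868 ✗
  (6.5, 5.5, 210°): beam 1 = 0.5774 ≠ 2.8868 ✗
  (3.5, 4.5, 75°): beam 1 = 3.6235 ≠ 2.8868 ✗
  (4.5, 4.5, 165°): beam 1 = 1.5529 ≠ 2.8868 ✗
  …
  (3.5, 5.5, 300°): r_1=2.8868, r_2=4.6587, r_3=5.1962, r_4=4.6587, r_5=1.0000 — all match ✓
Only this pose fits every beam.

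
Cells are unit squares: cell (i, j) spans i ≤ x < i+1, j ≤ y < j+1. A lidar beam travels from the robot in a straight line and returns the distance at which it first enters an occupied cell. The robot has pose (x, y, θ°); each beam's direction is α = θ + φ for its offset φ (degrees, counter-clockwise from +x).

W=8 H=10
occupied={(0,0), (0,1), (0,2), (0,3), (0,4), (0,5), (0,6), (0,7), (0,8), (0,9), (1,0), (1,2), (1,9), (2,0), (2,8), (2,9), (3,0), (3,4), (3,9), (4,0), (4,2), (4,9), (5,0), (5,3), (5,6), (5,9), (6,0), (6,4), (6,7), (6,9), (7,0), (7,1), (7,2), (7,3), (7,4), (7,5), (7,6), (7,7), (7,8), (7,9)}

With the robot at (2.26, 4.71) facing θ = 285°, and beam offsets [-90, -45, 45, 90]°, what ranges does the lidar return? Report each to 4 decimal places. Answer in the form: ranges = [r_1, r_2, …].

beam 1: φ=-90°, α=195°
  direction (-0.9659, -0.2588); cell (2,4); t to first gridline: x 0.2692, y 2.7432 (then +1.0353 / +3.8637)
    (1,4) via x @ 0.2692
    (0,4) via x @ 1.3044  # hit
  → r_1 = 1.3044
beam 2: φ=-45°, α=240°
  direction (-0.5000, -0.8660); cell (2,4); t to first gridline: x 0.5200, y 0.8198 (then +2.0000 / +1.1547)
    (1,4) via x @ 0.5200
    (1,3) via y @ 0.8198
    (1,2) via y @ 1.9745  # hit
  → r_2 = 1.9745
beam 3: φ=45°, α=330°
  direction (0.8660, -0.5000); cell (2,4); t to first gridline: x 0.8545, y 1.4200 (then +1.1547 / +2.0000)
    (3,4) via x @ 0.8545  # hit
  → r_3 = 0.8545
beam 4: φ=90°, α=15°
  direction (0.9659, 0.2588); cell (2,4); t to first gridline: x 0.7661, y 1.1205 (then +1.0353 / +3.8637)
    (3,4) via x @ 0.7661  # hit
  → r_4 = 0.7661

ranges = [1.3044, 1.9745, 0.8545, 0.7661]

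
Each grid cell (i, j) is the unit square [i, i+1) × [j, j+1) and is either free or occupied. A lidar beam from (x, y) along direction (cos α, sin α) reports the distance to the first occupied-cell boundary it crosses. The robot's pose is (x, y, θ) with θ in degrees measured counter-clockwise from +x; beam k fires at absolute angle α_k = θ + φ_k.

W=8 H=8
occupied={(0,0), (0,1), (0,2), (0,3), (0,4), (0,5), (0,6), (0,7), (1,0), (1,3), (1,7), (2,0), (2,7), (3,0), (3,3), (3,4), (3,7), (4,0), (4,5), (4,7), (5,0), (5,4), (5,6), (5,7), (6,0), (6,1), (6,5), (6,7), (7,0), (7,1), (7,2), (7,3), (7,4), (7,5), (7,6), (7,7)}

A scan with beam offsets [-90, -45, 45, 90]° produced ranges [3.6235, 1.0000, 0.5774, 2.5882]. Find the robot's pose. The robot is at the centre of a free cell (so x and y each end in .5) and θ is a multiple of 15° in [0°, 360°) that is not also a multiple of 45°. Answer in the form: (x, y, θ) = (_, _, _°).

Enumerate (i+0.5, j+0.5, θ) over the 28 free cells and 16 admissible headings. For each, cast all 4 beams and compare to the given ranges.
  (2.5, 4.5, 105°): beam 1 = 0.5176 ≠ 3.6235 ✗
  (6.5, 2.5, 255°): beam 1 = 2.5882 ≠ 3.6235 ✗
  (6.5, 2.5, 285°): beam 1 = 5.6940 ≠ 3.6235 ✗
  (3.5, 5.5, 330°): beam 1 = 0.5774 ≠ 3.6235 ✗
  …
  (2.5, 4.5, 345°): r_1=3.6235, r_2=1.0000, r_3=0.5774, r_4=2.5882 — all match ✓
Unique over the lattice → pose = (2.5, 4.5, 345°).

(x, y, θ) = (2.5, 4.5, 345°)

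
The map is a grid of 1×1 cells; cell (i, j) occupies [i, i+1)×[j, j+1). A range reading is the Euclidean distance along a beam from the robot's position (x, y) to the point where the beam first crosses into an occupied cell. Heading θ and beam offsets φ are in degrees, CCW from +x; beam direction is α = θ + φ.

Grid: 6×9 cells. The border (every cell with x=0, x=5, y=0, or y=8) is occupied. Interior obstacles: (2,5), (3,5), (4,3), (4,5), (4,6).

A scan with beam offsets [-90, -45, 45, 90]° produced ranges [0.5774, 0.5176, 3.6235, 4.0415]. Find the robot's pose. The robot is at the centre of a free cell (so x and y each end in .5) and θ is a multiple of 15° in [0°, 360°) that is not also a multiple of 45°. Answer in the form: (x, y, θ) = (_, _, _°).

The pose lattice has 23·16 = 368 candidates. Test each by forward raycasting.
  (2.5, 2.5, 330°): beam 1 = 1.7321 ≠ 0.5774 ✗
  (4.5, 4.5, 345°): beam 1 = 0.5176 ≠ 0.5774 ✗
  (1.5, 5.5, 210°): beam 1 = 1.0000 ≠ 0.5774 ✗
  (4.5, 1.5, 210°): beam 1 = 4.0415 ≠ 0.5774 ✗
  (1.5, 3.5, 255°): beam 1 = 0.5176 ≠ 0.5774 ✗
  …
  (1.5, 1.5, 330°): r_1=0.5774, r_2=0.5176, r_3=3.6235, r_4=4.0415 — all match ✓
Only this pose fits every beam.

(x, y, θ) = (1.5, 1.5, 330°)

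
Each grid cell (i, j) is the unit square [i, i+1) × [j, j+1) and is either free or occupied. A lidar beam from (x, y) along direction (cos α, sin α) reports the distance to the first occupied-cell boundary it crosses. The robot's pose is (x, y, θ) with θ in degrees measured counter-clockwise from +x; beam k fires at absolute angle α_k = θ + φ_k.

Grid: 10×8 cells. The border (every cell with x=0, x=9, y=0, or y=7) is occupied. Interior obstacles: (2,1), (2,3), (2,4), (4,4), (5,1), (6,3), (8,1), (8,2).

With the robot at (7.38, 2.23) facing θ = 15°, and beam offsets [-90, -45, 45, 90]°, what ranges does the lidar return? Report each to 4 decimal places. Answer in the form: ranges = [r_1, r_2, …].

beam 1: φ=-90°, α=285°
  dir = (cos 285°, sin 285°) = (0.2588, -0.9659); from cell (7,2)
  next x-line at t=2.3955, next y-line at t=0.2381; Δt_x=3.8637, Δt_y=1.0353
    y: enter (7,1) at t=0.2381
    y: enter (7,0) at t=1.2734 ← occupied
  → r_1 = 1.2734
beam 2: φ=-45°, α=330°
  dir = (cos 330°, sin 330°) = (0.8660, -0.5000); from cell (7,2)
  next x-line at t=0.7159, next y-line at t=0.4600; Δt_x=1.1547, Δt_y=2.0000
    y: enter (7,1) at t=0.4600
    x: enter (8,1) at t=0.7159 ← occupied
  → r_2 = 0.7159
beam 3: φ=45°, α=60°
  dir = (cos 60°, sin 60°) = (0.5000, 0.8660); from cell (7,2)
  next x-line at t=1.2400, next y-line at t=0.8891; Δt_x=2.0000, Δt_y=1.1547
    y: enter (7,3) at t=0.8891
    x: enter (8,3) at t=1.2400
    y: enter (8,4) at t=2.0438
    y: enter (8,5) at t=3.1985
    x: enter (9,5) at t=3.2400 ← occupied
  → r_3 = 3.2400
beam 4: φ=90°, α=105°
  dir = (cos 105°, sin 105°) = (-0.2588, 0.9659); from cell (7,2)
  next x-line at t=1.4682, next y-line at t=0.7972; Δt_x=3.8637, Δt_y=1.0353
    y: enter (7,3) at t=0.7972
    x: enter (6,3) at t=1.4682 ← occupied
  → r_4 = 1.4682

ranges = [1.2734, 0.7159, 3.2400, 1.4682]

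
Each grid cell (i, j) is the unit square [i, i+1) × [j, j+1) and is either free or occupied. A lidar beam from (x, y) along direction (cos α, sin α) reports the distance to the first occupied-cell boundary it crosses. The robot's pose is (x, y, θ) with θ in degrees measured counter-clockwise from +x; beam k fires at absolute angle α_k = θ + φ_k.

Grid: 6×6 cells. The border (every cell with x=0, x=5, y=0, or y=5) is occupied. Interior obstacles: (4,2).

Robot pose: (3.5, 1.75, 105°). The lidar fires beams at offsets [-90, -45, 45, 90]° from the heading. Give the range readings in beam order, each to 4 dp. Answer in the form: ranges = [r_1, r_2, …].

beam 1: φ=-90°, α=15°
  direction (0.9659, 0.2588); cell (3,1); t to first gridline: x 0.5176, y 0.9659 (then +1.0353 / +3.8637)
    (4,1) via x @ 0.5176
    (4,2) via y @ 0.9659  # hit
  → r_1 = 0.9659
beam 2: φ=-45°, α=60°
  direction (0.5000, 0.8660); cell (3,1); t to first gridline: x 1.0000, y 0.2887 (then +2.0000 / +1.1547)
    (3,2) via y @ 0.2887
    (4,2) via x @ 1.0000  # hit
  → r_2 = 1.0000
beam 3: φ=45°, α=150°
  direction (-0.8660, 0.5000); cell (3,1); t to first gridline: x 0.5774, y 0.5000 (then +1.1547 / +2.0000)
    (3,2) via y @ 0.5000
    (2,2) via x @ 0.5774
    (1,2) via x @ 1.7321
    (1,3) via y @ 2.5000
    (0,3) via x @ 2.8868  # hit
  → r_3 = 2.8868
beam 4: φ=90°, α=195°
  direction (-0.9659, -0.2588); cell (3,1); t to first gridline: x 0.5176, y 2.8978 (then +1.0353 / +3.8637)
    (2,1) via x @ 0.5176
    (1,1) via x @ 1.5529
    (0,1) via x @ 2.5882  # hit
  → r_4 = 2.5882

ranges = [0.9659, 1.0000, 2.8868, 2.5882]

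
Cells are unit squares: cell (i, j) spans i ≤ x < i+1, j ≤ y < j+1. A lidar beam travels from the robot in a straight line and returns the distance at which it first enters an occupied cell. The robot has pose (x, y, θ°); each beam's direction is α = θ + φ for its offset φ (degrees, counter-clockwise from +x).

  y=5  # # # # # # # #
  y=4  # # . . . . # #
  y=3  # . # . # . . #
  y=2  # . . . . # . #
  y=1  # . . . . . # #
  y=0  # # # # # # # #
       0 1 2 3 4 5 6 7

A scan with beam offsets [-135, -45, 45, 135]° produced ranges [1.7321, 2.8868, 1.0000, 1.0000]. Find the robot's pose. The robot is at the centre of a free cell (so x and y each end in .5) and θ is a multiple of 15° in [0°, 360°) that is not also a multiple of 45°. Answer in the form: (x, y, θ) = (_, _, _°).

The pose lattice has 18·16 = 288 candidates. Test each by forward raycasting.
  (4.5, 4.5, 150°): beam 1 = 1.5529 ≠ 1.7321 ✗
  (4.5, 2.5, 15°): beam 2 = 0.5774 ≠ 2.8868 ✗
  (1.5, 3.5, 345°): beam 1 = 0.5774 ≠ 1.7321 ✗
  (3.5, 4.5, 75°): beam 1 = 1.0000 ≠ 1.7321 ✗
  …
  (3.5, 2.5, 15°): r_1=1.7321, r_2=2.8868, r_3=1.0000, r_4=1.0000 — all match ✓
No second candidate reproduces the full scan.

(x, y, θ) = (3.5, 2.5, 15°)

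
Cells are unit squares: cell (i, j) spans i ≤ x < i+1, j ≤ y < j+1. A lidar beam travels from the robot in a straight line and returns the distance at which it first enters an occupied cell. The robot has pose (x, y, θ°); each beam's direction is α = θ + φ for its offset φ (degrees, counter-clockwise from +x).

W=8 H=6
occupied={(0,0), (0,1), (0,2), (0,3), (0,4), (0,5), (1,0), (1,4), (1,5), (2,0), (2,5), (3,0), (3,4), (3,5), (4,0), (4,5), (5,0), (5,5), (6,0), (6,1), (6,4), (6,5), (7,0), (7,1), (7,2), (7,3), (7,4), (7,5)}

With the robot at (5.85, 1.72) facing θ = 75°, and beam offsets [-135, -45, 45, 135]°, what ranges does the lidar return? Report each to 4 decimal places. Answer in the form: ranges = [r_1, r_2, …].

ranges = [0.3000, 0.1732, 3.7000, 1.4400]

beam 1: φ=-135°, α=300°
  dir = (cos 300°, sin 300°) = (0.5000, -0.8660); from cell (5,1)
  next x-line at t=0.3000, next y-line at t=0.8314; Δt_x=2.0000, Δt_y=1.1547
    x: enter (6,1) at t=0.3000 ← occupied
  → r_1 = 0.3000
beam 2: φ=-45°, α=30°
  dir = (cos 30°, sin 30°) = (0.8660, 0.5000); from cell (5,1)
  next x-line at t=0.1732, next y-line at t=0.5600; Δt_x=1.1547, Δt_y=2.0000
    x: enter (6,1) at t=0.1732 ← occupied
  → r_2 = 0.1732
beam 3: φ=45°, α=120°
  dir = (cos 120°, sin 120°) = (-0.5000, 0.8660); from cell (5,1)
  next x-line at t=1.7000, next y-line at t=0.3233; Δt_x=2.0000, Δt_y=1.1547
    y: enter (5,2) at t=0.3233
    y: enter (5,3) at t=1.4780
    x: enter (4,3) at t=1.7000
    y: enter (4,4) at t=2.6327
    x: enter (3,4) at t=3.7000 ← occupied
  → r_3 = 3.7000
beam 4: φ=135°, α=210°
  dir = (cos 210°, sin 210°) = (-0.8660, -0.5000); from cell (5,1)
  next x-line at t=0.9815, next y-line at t=1.4400; Δt_x=1.1547, Δt_y=2.0000
    x: enter (4,1) at t=0.9815
    y: enter (4,0) at t=1.4400 ← occupied
  → r_4 = 1.4400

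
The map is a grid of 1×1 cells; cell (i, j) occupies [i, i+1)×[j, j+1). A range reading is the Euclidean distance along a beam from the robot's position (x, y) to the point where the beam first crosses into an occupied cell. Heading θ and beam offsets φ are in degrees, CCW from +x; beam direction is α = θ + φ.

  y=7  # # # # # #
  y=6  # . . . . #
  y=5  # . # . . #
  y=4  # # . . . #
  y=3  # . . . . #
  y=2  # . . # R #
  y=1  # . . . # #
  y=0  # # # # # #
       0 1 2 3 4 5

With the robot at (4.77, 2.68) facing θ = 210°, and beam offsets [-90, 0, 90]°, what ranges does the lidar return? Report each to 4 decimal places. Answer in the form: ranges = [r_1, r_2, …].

ranges = [3.5400, 0.8891, 0.4600]

beam 1: φ=-90°, α=120°
  d=(-0.5000,0.8660)  start (4,2)  tX=1.5400 tY=0.3695  stride 1/|dx|=2.0000 1/|dy|=1.1547
    cross y-line → (4,3), t=0.3695
    cross y-line → (4,4), t=1.5242
    cross x-line → (3,4), t=1.5400
    cross y-line → (3,5), t=2.6789
    cross x-line → (2,5), t=3.5400 (wall)
  → r_1 = 3.5400
beam 2: φ=0°, α=210°
  d=(-0.8660,-0.5000)  start (4,2)  tX=0.8891 tY=1.3600  stride 1/|dx|=1.1547 1/|dy|=2.0000
    cross x-line → (3,2), t=0.8891 (wall)
  → r_2 = 0.8891
beam 3: φ=90°, α=300°
  d=(0.5000,-0.8660)  start (4,2)  tX=0.4600 tY=0.7852  stride 1/|dx|=2.0000 1/|dy|=1.1547
    cross x-line → (5,2), t=0.4600 (wall)
  → r_3 = 0.4600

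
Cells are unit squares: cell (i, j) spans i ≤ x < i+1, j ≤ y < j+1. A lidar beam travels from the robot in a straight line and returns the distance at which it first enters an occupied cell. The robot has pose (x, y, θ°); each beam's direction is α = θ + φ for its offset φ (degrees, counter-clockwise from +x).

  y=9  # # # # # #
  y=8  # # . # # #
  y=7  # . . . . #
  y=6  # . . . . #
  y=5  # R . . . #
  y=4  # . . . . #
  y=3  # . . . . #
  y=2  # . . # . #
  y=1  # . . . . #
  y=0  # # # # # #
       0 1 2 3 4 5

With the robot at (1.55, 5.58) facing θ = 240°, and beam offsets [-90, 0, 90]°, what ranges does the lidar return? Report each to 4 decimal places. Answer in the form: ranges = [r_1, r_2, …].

ranges = [0.6351, 1.1000, 3.9837]

beam 1: φ=-90°, α=150°
  direction (-0.8660, 0.5000); cell (1,5); t to first gridline: x 0.6351, y 0.8400 (then +1.1547 / +2.0000)
    (0,5) via x @ 0.6351  # hit
  → r_1 = 0.6351
beam 2: φ=0°, α=240°
  direction (-0.5000, -0.8660); cell (1,5); t to first gridline: x 1.1000, y 0.6697 (then +2.0000 / +1.1547)
    (1,4) via y @ 0.6697
    (0,4) via x @ 1.1000  # hit
  → r_2 = 1.1000
beam 3: φ=90°, α=330°
  direction (0.8660, -0.5000); cell (1,5); t to first gridline: x 0.5196, y 1.1600 (then +1.1547 / +2.0000)
    (2,5) via x @ 0.5196
    (2,4) via y @ 1.1600
    (3,4) via x @ 1.6743
    (4,4) via x @ 2.8290
    (4,3) via y @ 3.1600
    (5,3) via x @ 3.9837  # hit
  → r_3 = 3.9837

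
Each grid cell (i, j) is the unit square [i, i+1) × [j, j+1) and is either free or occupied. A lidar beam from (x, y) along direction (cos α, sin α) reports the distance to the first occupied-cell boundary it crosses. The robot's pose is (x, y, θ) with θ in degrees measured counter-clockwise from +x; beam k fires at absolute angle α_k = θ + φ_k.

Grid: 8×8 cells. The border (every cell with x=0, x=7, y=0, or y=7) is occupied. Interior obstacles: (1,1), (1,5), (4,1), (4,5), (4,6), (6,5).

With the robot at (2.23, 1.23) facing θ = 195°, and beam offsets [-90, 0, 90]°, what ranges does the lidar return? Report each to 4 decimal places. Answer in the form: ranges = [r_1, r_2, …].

ranges = [3.9030, 0.2381, 0.2381]

beam 1: φ=-90°, α=105°
  d=(-0.2588,0.9659)  start (2,1)  tX=0.8887 tY=0.7972  stride 1/|dx|=3.8637 1/|dy|=1.0353
    cross y-line → (2,2), t=0.7972
    cross x-line → (1,2), t=0.8887
    cross y-line → (1,3), t=1.8324
    cross y-line → (1,4), t=2.8677
    cross y-line → (1,5), t=3.9030 (wall)
  → r_1 = 3.9030
beam 2: φ=0°, α=195°
  d=(-0.9659,-0.2588)  start (2,1)  tX=0.2381 tY=0.8887  stride 1/|dx|=1.0353 1/|dy|=3.8637
    cross x-line → (1,1), t=0.2381 (wall)
  → r_2 = 0.2381
beam 3: φ=90°, α=285°
  d=(0.2588,-0.9659)  start (2,1)  tX=2.9751 tY=0.2381  stride 1/|dx|=3.8637 1/|dy|=1.0353
    cross y-line → (2,0), t=0.2381 (wall)
  → r_3 = 0.2381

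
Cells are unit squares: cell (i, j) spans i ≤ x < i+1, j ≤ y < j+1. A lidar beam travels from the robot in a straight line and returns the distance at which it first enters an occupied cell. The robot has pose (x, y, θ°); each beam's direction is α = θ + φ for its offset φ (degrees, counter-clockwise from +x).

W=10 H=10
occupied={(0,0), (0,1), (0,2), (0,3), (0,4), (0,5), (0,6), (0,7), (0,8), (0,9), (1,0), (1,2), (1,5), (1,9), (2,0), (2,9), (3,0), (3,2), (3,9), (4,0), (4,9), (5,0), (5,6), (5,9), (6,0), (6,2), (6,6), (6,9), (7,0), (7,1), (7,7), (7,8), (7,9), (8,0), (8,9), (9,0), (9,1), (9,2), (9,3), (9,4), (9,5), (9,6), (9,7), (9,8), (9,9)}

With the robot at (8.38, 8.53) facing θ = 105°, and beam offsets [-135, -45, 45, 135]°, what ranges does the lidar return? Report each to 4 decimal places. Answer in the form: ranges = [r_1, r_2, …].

beam 1: φ=-135°, α=330°
  d=(0.8660,-0.5000)  start (8,8)  tX=0.7159 tY=1.0600  stride 1/|dx|=1.1547 1/|dy|=2.0000
    cross x-line → (9,8), t=0.7159 (wall)
  → r_1 = 0.7159
beam 2: φ=-45°, α=60°
  d=(0.5000,0.8660)  start (8,8)  tX=1.2400 tY=0.5427  stride 1/|dx|=2.0000 1/|dy|=1.1547
    cross y-line → (8,9), t=0.5427 (wall)
  → r_2 = 0.5427
beam 3: φ=45°, α=150°
  d=(-0.8660,0.5000)  start (8,8)  tX=0.4388 tY=0.9400  stride 1/|dx|=1.1547 1/|dy|=2.0000
    cross x-line → (7,8), t=0.4388 (wall)
  → r_3 = 0.4388
beam 4: φ=135°, α=240°
  d=(-0.5000,-0.8660)  start (8,8)  tX=0.7600 tY=0.6120  stride 1/|dx|=2.0000 1/|dy|=1.1547
    cross y-line → (8,7), t=0.6120
    cross x-line → (7,7), t=0.7600 (wall)
  → r_4 = 0.7600

ranges = [0.7159, 0.5427, 0.4388, 0.7600]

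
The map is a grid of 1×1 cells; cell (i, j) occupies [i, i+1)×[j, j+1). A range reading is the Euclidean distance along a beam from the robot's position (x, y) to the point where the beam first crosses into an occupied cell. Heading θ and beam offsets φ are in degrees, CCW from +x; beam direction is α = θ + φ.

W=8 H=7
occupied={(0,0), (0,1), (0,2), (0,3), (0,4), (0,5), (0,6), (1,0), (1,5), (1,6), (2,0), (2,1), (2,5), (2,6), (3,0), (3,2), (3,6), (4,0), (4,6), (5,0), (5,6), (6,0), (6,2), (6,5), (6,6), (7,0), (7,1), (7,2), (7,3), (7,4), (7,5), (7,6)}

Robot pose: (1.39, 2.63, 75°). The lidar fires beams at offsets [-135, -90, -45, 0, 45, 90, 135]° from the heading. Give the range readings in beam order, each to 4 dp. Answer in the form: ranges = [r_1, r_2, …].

ranges = [1.2200, 1.6668, 5.3232, 2.4536, 0.7800, 0.4038, 0.4503]

beam 1: φ=-135°, α=300°
  d=(0.5000,-0.8660)  start (1,2)  tX=1.2200 tY=0.7275  stride 1/|dx|=2.0000 1/|dy|=1.1547
    cross y-line → (1,1), t=0.7275
    cross x-line → (2,1), t=1.2200 (wall)
  → r_1 = 1.2200
beam 2: φ=-90°, α=345°
  d=(0.9659,-0.2588)  start (1,2)  tX=0.6315 tY=2.4341  stride 1/|dx|=1.0353 1/|dy|=3.8637
    cross x-line → (2,2), t=0.6315
    cross x-line → (3,2), t=1.6668 (wall)
  → r_2 = 1.6668
beam 3: φ=-45°, α=30°
  d=(0.8660,0.5000)  start (1,2)  tX=0.7044 tY=0.7400  stride 1/|dx|=1.1547 1/|dy|=2.0000
    cross x-line → (2,2), t=0.7044
    cross y-line → (2,3), t=0.7400
    cross x-line → (3,3), t=1.8591
    cross y-line → (3,4), t=2.7400
    cross x-line → (4,4), t=3.0138
    cross x-line → (5,4), t=4.1685
    cross y-line → (5,5), t=4.7400
    cross x-line → (6,5), t=5.3232 (wall)
  → r_3 = 5.3232
beam 4: φ=0°, α=75°
  d=(0.2588,0.9659)  start (1,2)  tX=2.3569 tY=0.3831  stride 1/|dx|=3.8637 1/|dy|=1.0353
    cross y-line → (1,3), t=0.3831
    cross y-line → (1,4), t=1.4183
    cross x-line → (2,4), t=2.3569
    cross y-line → (2,5), t=2.4536 (wall)
  → r_4 = 2.4536
beam 5: φ=45°, α=120°
  d=(-0.5000,0.8660)  start (1,2)  tX=0.7800 tY=0.4272  stride 1/|dx|=2.0000 1/|dy|=1.1547
    cross y-line → (1,3), t=0.4272
    cross x-line → (0,3), t=0.7800 (wall)
  → r_5 = 0.7800
beam 6: φ=90°, α=165°
  d=(-0.9659,0.2588)  start (1,2)  tX=0.4038 tY=1.4296  stride 1/|dx|=1.0353 1/|dy|=3.8637
    cross x-line → (0,2), t=0.4038 (wall)
  → r_6 = 0.4038
beam 7: φ=135°, α=210°
  d=(-0.8660,-0.5000)  start (1,2)  tX=0.4503 tY=1.2600  stride 1/|dx|=1.1547 1/|dy|=2.0000
    cross x-line → (0,2), t=0.4503 (wall)
  → r_7 = 0.4503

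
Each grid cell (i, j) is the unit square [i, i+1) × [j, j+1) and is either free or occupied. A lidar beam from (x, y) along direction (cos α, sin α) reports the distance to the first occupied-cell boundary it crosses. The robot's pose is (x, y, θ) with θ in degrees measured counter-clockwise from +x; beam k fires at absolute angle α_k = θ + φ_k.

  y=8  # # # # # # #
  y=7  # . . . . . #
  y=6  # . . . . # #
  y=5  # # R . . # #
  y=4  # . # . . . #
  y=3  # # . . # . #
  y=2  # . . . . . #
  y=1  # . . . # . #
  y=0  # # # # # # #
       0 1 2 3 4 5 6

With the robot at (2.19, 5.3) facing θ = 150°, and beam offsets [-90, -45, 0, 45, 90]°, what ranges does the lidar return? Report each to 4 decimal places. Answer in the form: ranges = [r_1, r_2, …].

ranges = [3.1177, 2.7952, 0.2194, 0.1967, 0.3464]

beam 1: φ=-90°, α=60°
  d=(0.5000,0.8660)  start (2,5)  tX=1.6200 tY=0.8083  stride 1/|dx|=2.0000 1/|dy|=1.1547
    cross y-line → (2,6), t=0.8083
    cross x-line → (3,6), t=1.6200
    cross y-line → (3,7), t=1.9630
    cross y-line → (3,8), t=3.1177 (wall)
  → r_1 = 3.1177
beam 2: φ=-45°, α=105°
  d=(-0.2588,0.9659)  start (2,5)  tX=0.7341 tY=0.7247  stride 1/|dx|=3.8637 1/|dy|=1.0353
    cross y-line → (2,6), t=0.7247
    cross x-line → (1,6), t=0.7341
    cross y-line → (1,7), t=1.7600
    cross y-line → (1,8), t=2.7952 (wall)
  → r_2 = 2.7952
beam 3: φ=0°, α=150°
  d=(-0.8660,0.5000)  start (2,5)  tX=0.2194 tY=1.4000  stride 1/|dx|=1.1547 1/|dy|=2.0000
    cross x-line → (1,5), t=0.2194 (wall)
  → r_3 = 0.2194
beam 4: φ=45°, α=195°
  d=(-0.9659,-0.2588)  start (2,5)  tX=0.1967 tY=1.1591  stride 1/|dx|=1.0353 1/|dy|=3.8637
    cross x-line → (1,5), t=0.1967 (wall)
  → r_4 = 0.1967
beam 5: φ=90°, α=240°
  d=(-0.5000,-0.8660)  start (2,5)  tX=0.3800 tY=0.3464  stride 1/|dx|=2.0000 1/|dy|=1.1547
    cross y-line → (2,4), t=0.3464 (wall)
  → r_5 = 0.3464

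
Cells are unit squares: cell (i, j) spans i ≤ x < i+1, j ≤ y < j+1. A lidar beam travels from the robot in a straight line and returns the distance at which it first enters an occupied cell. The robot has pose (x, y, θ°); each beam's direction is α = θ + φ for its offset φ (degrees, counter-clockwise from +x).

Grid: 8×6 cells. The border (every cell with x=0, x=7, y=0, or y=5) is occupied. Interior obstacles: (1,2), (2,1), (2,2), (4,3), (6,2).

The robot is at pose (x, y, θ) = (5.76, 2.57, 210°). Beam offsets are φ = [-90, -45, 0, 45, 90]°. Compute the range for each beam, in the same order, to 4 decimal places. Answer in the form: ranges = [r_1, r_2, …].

beam 1: φ=-90°, α=120°
  dir = (cos 120°, sin 120°) = (-0.5000, 0.8660); from cell (5,2)
  next x-line at t=1.5200, next y-line at t=0.4965; Δt_x=2.0000, Δt_y=1.1547
    y: enter (5,3) at t=0.4965
    x: enter (4,3) at t=1.5200 ← occupied
  → r_1 = 1.5200
beam 2: φ=-45°, α=165°
  dir = (cos 165°, sin 165°) = (-0.9659, 0.2588); from cell (5,2)
  next x-line at t=0.7868, next y-line at t=1.6614; Δt_x=1.0353, Δt_y=3.8637
    x: enter (4,2) at t=0.7868
    y: enter (4,3) at t=1.6614 ← occupied
  → r_2 = 1.6614
beam 3: φ=0°, α=210°
  dir = (cos 210°, sin 210°) = (-0.8660, -0.5000); from cell (5,2)
  next x-line at t=0.8776, next y-line at t=1.1400; Δt_x=1.1547, Δt_y=2.0000
    x: enter (4,2) at t=0.8776
    y: enter (4,1) at t=1.1400
    x: enter (3,1) at t=2.0323
    y: enter (3,0) at t=3.1400 ← occupied
  → r_3 = 3.1400
beam 4: φ=45°, α=255°
  dir = (cos 255°, sin 255°) = (-0.2588, -0.9659); from cell (5,2)
  next x-line at t=2.9364, next y-line at t=0.5901; Δt_x=3.8637, Δt_y=1.0353
    y: enter (5,1) at t=0.5901
    y: enter (5,0) at t=1.6254 ← occupied
  → r_4 = 1.6254
beam 5: φ=90°, α=300°
  dir = (cos 300°, sin 300°) = (0.5000, -0.8660); from cell (5,2)
  next x-line at t=0.4800, next y-line at t=0.6582; Δt_x=2.0000, Δt_y=1.1547
    x: enter (6,2) at t=0.4800 ← occupied
  → r_5 = 0.4800

ranges = [1.5200, 1.6614, 3.1400, 1.6254, 0.4800]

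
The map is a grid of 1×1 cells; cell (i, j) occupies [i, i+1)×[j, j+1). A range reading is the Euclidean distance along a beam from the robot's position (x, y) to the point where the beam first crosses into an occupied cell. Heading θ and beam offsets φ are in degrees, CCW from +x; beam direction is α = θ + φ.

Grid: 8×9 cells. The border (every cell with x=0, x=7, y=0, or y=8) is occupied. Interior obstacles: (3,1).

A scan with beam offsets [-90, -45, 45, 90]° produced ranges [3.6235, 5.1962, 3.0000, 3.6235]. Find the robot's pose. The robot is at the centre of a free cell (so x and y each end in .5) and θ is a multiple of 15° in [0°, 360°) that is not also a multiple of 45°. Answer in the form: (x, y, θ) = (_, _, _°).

The pose lattice has 41·16 = 656 candidates. Test each by forward raycasting.
  (1.5, 7.5, 300°): beam 1 = 0.5774 ≠ 3.6235 ✗
  (1.5, 6.5, 285°): beam 1 = 0.5176 ≠ 3.6235 ✗
  (1.5, 7.5, 30°): beam 1 = 7.5056 ≠ 3.6235 ✗
  (6.5, 5.5, 240°): beam 1 = 5.0000 ≠ 3.6235 ✗
  (4.5, 4.5, 330°): beam 1 = 2.8868 ≠ 3.6235 ✗
  …
  (5.5, 4.5, 195°): r_1=3.6235, r_2=5.1962, r_3=3.0000, r_4=3.6235 — all match ✓
Only this pose fits every beam.

(x, y, θ) = (5.5, 4.5, 195°)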